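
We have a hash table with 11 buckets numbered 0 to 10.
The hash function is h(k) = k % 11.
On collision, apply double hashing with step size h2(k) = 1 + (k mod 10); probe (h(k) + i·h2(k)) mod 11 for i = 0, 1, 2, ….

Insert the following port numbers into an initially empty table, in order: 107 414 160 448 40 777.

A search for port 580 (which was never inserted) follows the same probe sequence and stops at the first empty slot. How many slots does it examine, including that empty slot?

107: h=8 -> slot 8
414: h=7 -> slot 7
160: h=6 -> slot 6
448: h=8, h2=9, probe 8,6,4 -> slot 4
40: h=7, h2=1, probe 7,8,9 -> slot 9
777: h=7, h2=8, probe 7,4,1 -> slot 1
Table: [-, 777, -, -, 448, -, 160, 414, 107, 40, -]
Lookup 580: h=8, h2=1, probe 8,9,10 → slot 10 empty, not found.

3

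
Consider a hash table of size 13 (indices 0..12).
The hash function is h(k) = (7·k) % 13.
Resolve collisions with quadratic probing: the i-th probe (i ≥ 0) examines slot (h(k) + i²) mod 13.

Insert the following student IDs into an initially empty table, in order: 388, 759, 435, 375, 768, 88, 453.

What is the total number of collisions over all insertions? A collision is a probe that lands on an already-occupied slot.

388: h=12 => slot 12
759: h=9 => slot 9
435: h=3 => slot 3
375: h=12, probe 12,0 => slot 0
768: h=7 => slot 7
88: h=5 => slot 5
453: h=12, probe 12,0,3,8 => slot 8
Table: [375, _, _, 435, _, 88, _, 768, 453, 759, _, _, 388]

4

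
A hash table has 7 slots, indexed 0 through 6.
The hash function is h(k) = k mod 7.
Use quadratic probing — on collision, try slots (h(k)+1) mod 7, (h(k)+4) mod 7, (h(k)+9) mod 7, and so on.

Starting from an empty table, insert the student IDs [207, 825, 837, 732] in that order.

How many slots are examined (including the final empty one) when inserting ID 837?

2

Insert 207: h=4, slot 4 empty → index 4.
Insert 825: h=6, slot 6 empty → index 6.
Insert 837: h=4, slot 4 occupied → index 5.
Insert 732: h=4, slots 4,5 occupied → index 1.
Table: [., 732, ., ., 207, 837, 825]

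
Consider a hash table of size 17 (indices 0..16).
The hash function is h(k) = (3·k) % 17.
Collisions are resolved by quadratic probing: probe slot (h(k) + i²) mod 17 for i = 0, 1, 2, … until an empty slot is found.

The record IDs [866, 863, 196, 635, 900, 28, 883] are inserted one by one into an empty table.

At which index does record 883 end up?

6

866 hashes to 14; slot 14 is free → place at 14.
863 hashes to 5; slot 5 is free → place at 5.
196 hashes to 10; slot 10 is free → place at 10.
635 hashes to 1; slot 1 is free → place at 1.
900 hashes to 14; 14 taken → place at 15.
28 hashes to 16; slot 16 is free → place at 16.
883 hashes to 14; 14,15,1 taken → place at 6.
Table: [-, 635, -, -, -, 863, 883, -, -, -, 196, -, -, -, 866, 900, 28]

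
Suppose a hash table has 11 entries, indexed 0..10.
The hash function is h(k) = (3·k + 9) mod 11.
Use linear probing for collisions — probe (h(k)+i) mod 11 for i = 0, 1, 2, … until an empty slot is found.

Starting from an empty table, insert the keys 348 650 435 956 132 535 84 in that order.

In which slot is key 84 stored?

348: h=8 → slot 8
650: h=1 → slot 1
435: h=5 → slot 5
956: h=6 → slot 6
132: h=9 → slot 9
535: h=8, probe 8,9,10 → slot 10
84: h=8, probe 8,9,10,0 → slot 0
Table: [84, 650, —, —, —, 435, 956, —, 348, 132, 535]

0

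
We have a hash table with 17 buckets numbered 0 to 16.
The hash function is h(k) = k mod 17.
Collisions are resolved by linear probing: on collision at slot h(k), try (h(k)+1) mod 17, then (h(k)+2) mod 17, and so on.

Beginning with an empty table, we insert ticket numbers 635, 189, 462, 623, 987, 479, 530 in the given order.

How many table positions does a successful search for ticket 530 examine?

Insert 635: h=6, slot 6 empty => index 6.
Insert 189: h=2, slot 2 empty => index 2.
Insert 462: h=3, slot 3 empty => index 3.
Insert 623: h=11, slot 11 empty => index 11.
Insert 987: h=1, slot 1 empty => index 1.
Insert 479: h=3, slot 3 occupied => index 4.
Insert 530: h=3, slots 3,4 occupied => index 5.
Table: [—, 987, 189, 462, 479, 530, 635, —, —, —, —, 623, —, —, —, —, —]
Lookup 530: h=3, probe 3,4,5 → found at 5.

3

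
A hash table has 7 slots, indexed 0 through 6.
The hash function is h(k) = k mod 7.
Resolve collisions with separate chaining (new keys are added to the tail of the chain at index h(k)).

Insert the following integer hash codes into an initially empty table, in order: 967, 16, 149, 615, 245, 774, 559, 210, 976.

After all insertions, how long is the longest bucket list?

2

967 → bucket 1
16 → bucket 2
149 → bucket 2 (collision)
615 → bucket 6
245 → bucket 0
774 → bucket 4
559 → bucket 6 (collision)
210 → bucket 0 (collision)
976 → bucket 3
Final buckets:
0: 245 -> 210
1: 967
2: 16 -> 149
3: 976
4: 774
5: -
6: 615 -> 559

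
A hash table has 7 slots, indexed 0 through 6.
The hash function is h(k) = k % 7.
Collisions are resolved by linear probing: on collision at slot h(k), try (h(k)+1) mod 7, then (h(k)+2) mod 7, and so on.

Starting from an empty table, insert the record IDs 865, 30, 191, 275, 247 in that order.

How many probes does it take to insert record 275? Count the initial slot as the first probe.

Insert 865: h=4, slot 4 empty => index 4.
Insert 30: h=2, slot 2 empty => index 2.
Insert 191: h=2, slot 2 occupied => index 3.
Insert 275: h=2, slots 2,3,4 occupied => index 5.
Insert 247: h=2, slots 2,3,4,5 occupied => index 6.
Table: [—, —, 30, 191, 865, 275, 247]

4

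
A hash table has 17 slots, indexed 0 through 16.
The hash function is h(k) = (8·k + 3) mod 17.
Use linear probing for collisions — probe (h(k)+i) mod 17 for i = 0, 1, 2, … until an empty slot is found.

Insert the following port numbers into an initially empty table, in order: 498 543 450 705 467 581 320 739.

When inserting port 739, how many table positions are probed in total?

498 hashes to 9; slot 9 is free → place at 9.
543 hashes to 12; slot 12 is free → place at 12.
450 hashes to 16; slot 16 is free → place at 16.
705 hashes to 16; 16 taken → place at 0.
467 hashes to 16; 16,0 taken → place at 1.
581 hashes to 10; slot 10 is free → place at 10.
320 hashes to 13; slot 13 is free → place at 13.
739 hashes to 16; 16,0,1 taken → place at 2.
Table: [705, 467, 739, —, —, —, —, —, —, 498, 581, —, 543, 320, —, —, 450]

4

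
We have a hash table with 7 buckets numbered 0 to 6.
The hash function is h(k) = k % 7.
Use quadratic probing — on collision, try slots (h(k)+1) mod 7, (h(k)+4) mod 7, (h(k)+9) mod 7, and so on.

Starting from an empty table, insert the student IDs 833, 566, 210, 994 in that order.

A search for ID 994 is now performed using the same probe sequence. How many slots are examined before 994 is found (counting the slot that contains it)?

3

833: h=0 => slot 0
566: h=6 => slot 6
210: h=0, probe 0,1 => slot 1
994: h=0, probe 0,1,4 => slot 4
Table: [833, 210, —, —, 994, —, 566]
Lookup 994: h=0, probe 0,1,4 → found at 4.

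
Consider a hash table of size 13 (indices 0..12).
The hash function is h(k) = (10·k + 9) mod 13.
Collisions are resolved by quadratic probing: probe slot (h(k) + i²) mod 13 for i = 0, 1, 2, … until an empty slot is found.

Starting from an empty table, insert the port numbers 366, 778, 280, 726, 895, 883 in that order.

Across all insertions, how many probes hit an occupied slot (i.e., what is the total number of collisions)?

366: h=3 => slot 3
778: h=2 => slot 2
280: h=1 => slot 1
726: h=2, probe 2,3,6 => slot 6
895: h=2, probe 2,3,6,11 => slot 11
883: h=12 => slot 12
Table: [., 280, 778, 366, ., ., 726, ., ., ., ., 895, 883]

5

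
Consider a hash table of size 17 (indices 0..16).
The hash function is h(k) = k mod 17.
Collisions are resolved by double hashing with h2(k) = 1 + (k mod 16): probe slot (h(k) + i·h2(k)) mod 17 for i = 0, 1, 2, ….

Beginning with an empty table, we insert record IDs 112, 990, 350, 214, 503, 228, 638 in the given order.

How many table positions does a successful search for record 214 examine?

112: h=10 → slot 10
990: h=4 → slot 4
350: h=10, h2=15, probe 10,8 → slot 8
214: h=10, h2=7, probe 10,0 → slot 0
503: h=10, h2=8, probe 10,1 → slot 1
228: h=7 → slot 7
638: h=9 → slot 9
Table: [214, 503, -, -, 990, -, -, 228, 350, 638, 112, -, -, -, -, -, -]
Lookup 214: h=10, h2=7, probe 10,0 → found at 0.

2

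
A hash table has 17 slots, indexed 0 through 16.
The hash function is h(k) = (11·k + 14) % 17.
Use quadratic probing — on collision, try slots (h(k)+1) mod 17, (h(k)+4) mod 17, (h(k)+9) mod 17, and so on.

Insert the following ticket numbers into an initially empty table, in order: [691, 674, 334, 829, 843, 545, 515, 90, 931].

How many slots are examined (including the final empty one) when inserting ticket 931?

Insert 691: h=16, slot 16 empty -> index 16.
Insert 674: h=16, slot 16 occupied -> index 0.
Insert 334: h=16, slots 16,0 occupied -> index 3.
Insert 829: h=4, slot 4 empty -> index 4.
Insert 843: h=5, slot 5 empty -> index 5.
Insert 545: h=8, slot 8 empty -> index 8.
Insert 515: h=1, slot 1 empty -> index 1.
Insert 90: h=1, slot 1 occupied -> index 2.
Insert 931: h=4, slots 4,5,8 occupied -> index 13.
Table: [674, 515, 90, 334, 829, 843, _, _, 545, _, _, _, _, 931, _, _, 691]

4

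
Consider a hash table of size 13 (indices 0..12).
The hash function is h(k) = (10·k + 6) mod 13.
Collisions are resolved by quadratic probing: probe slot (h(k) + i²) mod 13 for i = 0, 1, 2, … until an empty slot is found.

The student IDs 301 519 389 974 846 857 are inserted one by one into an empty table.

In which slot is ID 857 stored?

Insert 301: h=0, slot 0 empty → index 0.
Insert 519: h=9, slot 9 empty → index 9.
Insert 389: h=9, slot 9 occupied → index 10.
Insert 974: h=9, slots 9,10,0 occupied → index 5.
Insert 846: h=3, slot 3 empty → index 3.
Insert 857: h=9, slots 9,10,0,5 occupied → index 12.
Table: [301, ∅, ∅, 846, ∅, 974, ∅, ∅, ∅, 519, 389, ∅, 857]

12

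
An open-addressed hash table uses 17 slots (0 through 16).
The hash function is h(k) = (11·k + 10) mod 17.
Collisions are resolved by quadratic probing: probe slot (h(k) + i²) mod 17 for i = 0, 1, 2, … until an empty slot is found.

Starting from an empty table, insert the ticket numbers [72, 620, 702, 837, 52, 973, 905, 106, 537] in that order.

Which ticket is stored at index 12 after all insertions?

905

72 hashes to 3; slot 3 is free → place at 3.
620 hashes to 13; slot 13 is free → place at 13.
702 hashes to 14; slot 14 is free → place at 14.
837 hashes to 3; 3 taken → place at 4.
52 hashes to 4; 4 taken → place at 5.
973 hashes to 3; 3,4 taken → place at 7.
905 hashes to 3; 3,4,7 taken → place at 12.
106 hashes to 3; 3,4,7,12 taken → place at 2.
537 hashes to 1; slot 1 is free → place at 1.
Table: [—, 537, 106, 72, 837, 52, —, 973, —, —, —, —, 905, 620, 702, —, —]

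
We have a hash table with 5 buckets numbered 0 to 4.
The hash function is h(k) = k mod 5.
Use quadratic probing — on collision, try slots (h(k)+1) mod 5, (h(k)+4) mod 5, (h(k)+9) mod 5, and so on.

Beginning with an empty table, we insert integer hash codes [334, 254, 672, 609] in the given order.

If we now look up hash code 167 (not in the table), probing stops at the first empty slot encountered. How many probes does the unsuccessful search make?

334 hashes to 4; slot 4 is free → place at 4.
254 hashes to 4; 4 taken → place at 0.
672 hashes to 2; slot 2 is free → place at 2.
609 hashes to 4; 4,0 taken → place at 3.
Table: [254, ∅, 672, 609, 334]
Lookup 167: h=2, probe 2,3,1 → slot 1 empty, not found.

3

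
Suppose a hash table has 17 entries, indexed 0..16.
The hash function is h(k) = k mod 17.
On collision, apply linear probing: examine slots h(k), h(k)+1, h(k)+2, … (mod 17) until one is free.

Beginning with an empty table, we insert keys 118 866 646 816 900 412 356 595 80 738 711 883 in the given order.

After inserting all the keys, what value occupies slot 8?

883

118 hashes to 16; slot 16 is free -> place at 16.
866 hashes to 16; 16 taken -> place at 0.
646 hashes to 0; 0 taken -> place at 1.
816 hashes to 0; 0,1 taken -> place at 2.
900 hashes to 16; 16,0,1,2 taken -> place at 3.
412 hashes to 4; slot 4 is free -> place at 4.
356 hashes to 16; 16,0,1,2,3,4 taken -> place at 5.
595 hashes to 0; 0,1,2,3,4,5 taken -> place at 6.
80 hashes to 12; slot 12 is free -> place at 12.
738 hashes to 7; slot 7 is free -> place at 7.
711 hashes to 14; slot 14 is free -> place at 14.
883 hashes to 16; 16,0,1,2,3,4,5,6,7 taken -> place at 8.
Table: [866, 646, 816, 900, 412, 356, 595, 738, 883, ∅, ∅, ∅, 80, ∅, 711, ∅, 118]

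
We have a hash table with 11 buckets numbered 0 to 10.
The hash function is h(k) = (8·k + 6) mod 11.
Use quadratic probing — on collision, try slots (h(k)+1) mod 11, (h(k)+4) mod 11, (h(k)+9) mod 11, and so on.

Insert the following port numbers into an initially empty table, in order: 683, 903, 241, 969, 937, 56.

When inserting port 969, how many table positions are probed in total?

3

683: h=3 => slot 3
903: h=3, probe 3,4 => slot 4
241: h=9 => slot 9
969: h=3, probe 3,4,7 => slot 7
937: h=0 => slot 0
56: h=3, probe 3,4,7,1 => slot 1
Table: [937, 56, _, 683, 903, _, _, 969, _, 241, _]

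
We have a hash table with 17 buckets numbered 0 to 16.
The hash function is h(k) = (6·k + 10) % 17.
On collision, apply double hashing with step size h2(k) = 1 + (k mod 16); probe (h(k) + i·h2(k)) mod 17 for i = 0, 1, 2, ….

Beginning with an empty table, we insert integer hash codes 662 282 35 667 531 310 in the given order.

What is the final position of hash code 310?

662: h=4 -> slot 4
282: h=2 -> slot 2
35: h=16 -> slot 16
667: h=0 -> slot 0
531: h=0, h2=4, probe 0,4,8 -> slot 8
310: h=0, h2=7, probe 0,7 -> slot 7
Table: [667, ∅, 282, ∅, 662, ∅, ∅, 310, 531, ∅, ∅, ∅, ∅, ∅, ∅, ∅, 35]

7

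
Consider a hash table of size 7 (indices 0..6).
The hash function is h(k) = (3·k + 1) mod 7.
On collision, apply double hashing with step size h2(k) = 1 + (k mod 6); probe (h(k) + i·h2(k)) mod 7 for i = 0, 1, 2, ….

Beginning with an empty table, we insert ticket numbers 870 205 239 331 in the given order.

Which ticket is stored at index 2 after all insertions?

870: h=0 -> slot 0
205: h=0, h2=2, probe 0,2 -> slot 2
239: h=4 -> slot 4
331: h=0, h2=2, probe 0,2,4,6 -> slot 6
Table: [870, _, 205, _, 239, _, 331]

205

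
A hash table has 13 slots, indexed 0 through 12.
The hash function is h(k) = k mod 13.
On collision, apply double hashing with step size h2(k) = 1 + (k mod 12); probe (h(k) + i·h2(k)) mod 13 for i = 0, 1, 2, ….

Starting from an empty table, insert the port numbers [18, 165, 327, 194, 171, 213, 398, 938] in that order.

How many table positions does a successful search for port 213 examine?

6

18 hashes to 5; slot 5 is free -> place at 5.
165 hashes to 9; slot 9 is free -> place at 9.
327 hashes to 2; slot 2 is free -> place at 2.
194 hashes to 12; slot 12 is free -> place at 12.
171 hashes to 2, h2=4; 2 taken -> place at 6.
213 hashes to 5, h2=10; 5,2,12,9,6 taken -> place at 3.
398 hashes to 8; slot 8 is free -> place at 8.
938 hashes to 2, h2=3; 2,5,8 taken -> place at 11.
Table: [—, —, 327, 213, —, 18, 171, —, 398, 165, —, 938, 194]
Lookup 213: h=5, h2=10, probe 5,2,12,9,6,3 → found at 3.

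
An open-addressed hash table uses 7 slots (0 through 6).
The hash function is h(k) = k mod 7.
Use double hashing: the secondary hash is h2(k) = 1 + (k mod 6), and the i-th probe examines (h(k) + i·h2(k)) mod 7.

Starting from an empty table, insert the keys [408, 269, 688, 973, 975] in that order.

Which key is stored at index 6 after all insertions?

975

408 hashes to 2; slot 2 is free → place at 2.
269 hashes to 3; slot 3 is free → place at 3.
688 hashes to 2, h2=5; 2 taken → place at 0.
973 hashes to 0, h2=2; 0,2 taken → place at 4.
975 hashes to 2, h2=4; 2 taken → place at 6.
Table: [688, _, 408, 269, 973, _, 975]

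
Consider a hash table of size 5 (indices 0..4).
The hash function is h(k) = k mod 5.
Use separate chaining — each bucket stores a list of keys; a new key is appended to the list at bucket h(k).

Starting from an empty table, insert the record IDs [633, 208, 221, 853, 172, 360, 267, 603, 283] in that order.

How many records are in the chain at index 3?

633 → bucket 3
208 → bucket 3 (collision)
221 → bucket 1
853 → bucket 3 (collision)
172 → bucket 2
360 → bucket 0
267 → bucket 2 (collision)
603 → bucket 3 (collision)
283 → bucket 3 (collision)
Final buckets:
0: 360
1: 221
2: 172 -> 267
3: 633 -> 208 -> 853 -> 603 -> 283
4: .

5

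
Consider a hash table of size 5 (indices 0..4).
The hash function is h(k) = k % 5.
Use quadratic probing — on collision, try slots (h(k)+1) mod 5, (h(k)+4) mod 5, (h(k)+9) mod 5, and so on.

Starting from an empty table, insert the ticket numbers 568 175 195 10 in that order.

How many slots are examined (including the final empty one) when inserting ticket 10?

3

Insert 568: h=3, slot 3 empty -> index 3.
Insert 175: h=0, slot 0 empty -> index 0.
Insert 195: h=0, slot 0 occupied -> index 1.
Insert 10: h=0, slots 0,1 occupied -> index 4.
Table: [175, 195, ., 568, 10]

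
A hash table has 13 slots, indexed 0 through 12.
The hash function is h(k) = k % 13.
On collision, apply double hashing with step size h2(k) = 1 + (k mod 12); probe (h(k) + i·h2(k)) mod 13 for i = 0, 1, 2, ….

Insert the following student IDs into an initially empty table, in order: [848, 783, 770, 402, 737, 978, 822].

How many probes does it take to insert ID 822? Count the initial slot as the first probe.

3

848 hashes to 3; slot 3 is free => place at 3.
783 hashes to 3, h2=4; 3 taken => place at 7.
770 hashes to 3, h2=3; 3 taken => place at 6.
402 hashes to 12; slot 12 is free => place at 12.
737 hashes to 9; slot 9 is free => place at 9.
978 hashes to 3, h2=7; 3 taken => place at 10.
822 hashes to 3, h2=7; 3,10 taken => place at 4.
Table: [_, _, _, 848, 822, _, 770, 783, _, 737, 978, _, 402]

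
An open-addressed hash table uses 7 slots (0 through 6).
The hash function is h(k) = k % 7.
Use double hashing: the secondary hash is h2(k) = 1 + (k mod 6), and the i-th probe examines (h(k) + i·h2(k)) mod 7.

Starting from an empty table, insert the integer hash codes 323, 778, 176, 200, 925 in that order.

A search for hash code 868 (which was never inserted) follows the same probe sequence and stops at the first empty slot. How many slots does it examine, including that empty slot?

323 hashes to 1; slot 1 is free → place at 1.
778 hashes to 1, h2=5; 1 taken → place at 6.
176 hashes to 1, h2=3; 1 taken → place at 4.
200 hashes to 4, h2=3; 4 taken → place at 0.
925 hashes to 1, h2=2; 1 taken → place at 3.
Table: [200, 323, ∅, 925, 176, ∅, 778]
Lookup 868: h=0, h2=5, probe 0,5 → slot 5 empty, not found.

2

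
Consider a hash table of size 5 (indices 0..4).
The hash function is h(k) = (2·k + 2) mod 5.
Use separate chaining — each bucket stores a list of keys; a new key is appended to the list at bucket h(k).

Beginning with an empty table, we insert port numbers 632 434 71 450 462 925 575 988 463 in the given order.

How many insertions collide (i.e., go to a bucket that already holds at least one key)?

4

632 -> bucket 1
434 -> bucket 0
71 -> bucket 4
450 -> bucket 2
462 -> bucket 1 (collision)
925 -> bucket 2 (collision)
575 -> bucket 2 (collision)
988 -> bucket 3
463 -> bucket 3 (collision)
Final buckets:
0: 434
1: 632 -> 462
2: 450 -> 925 -> 575
3: 988 -> 463
4: 71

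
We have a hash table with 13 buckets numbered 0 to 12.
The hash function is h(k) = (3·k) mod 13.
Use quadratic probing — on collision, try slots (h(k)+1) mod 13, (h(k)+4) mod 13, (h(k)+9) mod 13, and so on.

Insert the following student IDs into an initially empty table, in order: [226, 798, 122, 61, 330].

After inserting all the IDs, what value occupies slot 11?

330

Insert 226: h=2, slot 2 empty => index 2.
Insert 798: h=2, slot 2 occupied => index 3.
Insert 122: h=2, slots 2,3 occupied => index 6.
Insert 61: h=1, slot 1 empty => index 1.
Insert 330: h=2, slots 2,3,6 occupied => index 11.
Table: [—, 61, 226, 798, —, —, 122, —, —, —, —, 330, —]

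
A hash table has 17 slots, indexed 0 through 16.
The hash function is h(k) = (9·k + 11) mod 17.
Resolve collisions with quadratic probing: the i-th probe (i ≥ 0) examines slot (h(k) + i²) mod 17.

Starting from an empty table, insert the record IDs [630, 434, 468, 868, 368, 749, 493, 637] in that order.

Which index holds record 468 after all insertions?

630 hashes to 3; slot 3 is free → place at 3.
434 hashes to 7; slot 7 is free → place at 7.
468 hashes to 7; 7 taken → place at 8.
868 hashes to 3; 3 taken → place at 4.
368 hashes to 8; 8 taken → place at 9.
749 hashes to 3; 3,4,7 taken → place at 12.
493 hashes to 11; slot 11 is free → place at 11.
637 hashes to 15; slot 15 is free → place at 15.
Table: [_, _, _, 630, 868, _, _, 434, 468, 368, _, 493, 749, _, _, 637, _]

8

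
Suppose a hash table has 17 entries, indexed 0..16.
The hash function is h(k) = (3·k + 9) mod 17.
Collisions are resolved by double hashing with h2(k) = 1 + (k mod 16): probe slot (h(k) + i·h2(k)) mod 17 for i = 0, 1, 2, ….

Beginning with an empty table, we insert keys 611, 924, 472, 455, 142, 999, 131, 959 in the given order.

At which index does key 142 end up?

611: h=6 → slot 6
924: h=10 → slot 10
472: h=14 → slot 14
455: h=14, h2=8, probe 14,5 → slot 5
142: h=10, h2=15, probe 10,8 → slot 8
999: h=14, h2=8, probe 14,5,13 → slot 13
131: h=11 → slot 11
959: h=13, h2=16, probe 13,12 → slot 12
Table: [—, —, —, —, —, 455, 611, —, 142, —, 924, 131, 959, 999, 472, —, —]

8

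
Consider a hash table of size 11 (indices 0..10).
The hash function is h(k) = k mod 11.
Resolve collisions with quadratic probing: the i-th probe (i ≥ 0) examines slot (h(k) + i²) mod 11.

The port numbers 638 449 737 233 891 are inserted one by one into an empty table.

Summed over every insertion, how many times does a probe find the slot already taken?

3

Insert 638: h=0, slot 0 empty -> index 0.
Insert 449: h=9, slot 9 empty -> index 9.
Insert 737: h=0, slot 0 occupied -> index 1.
Insert 233: h=2, slot 2 empty -> index 2.
Insert 891: h=0, slots 0,1 occupied -> index 4.
Table: [638, 737, 233, -, 891, -, -, -, -, 449, -]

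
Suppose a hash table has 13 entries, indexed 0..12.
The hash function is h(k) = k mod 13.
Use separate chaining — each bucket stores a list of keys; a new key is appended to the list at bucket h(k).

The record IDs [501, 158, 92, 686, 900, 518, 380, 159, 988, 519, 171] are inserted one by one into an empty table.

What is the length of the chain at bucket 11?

501 -> bucket 7
158 -> bucket 2
92 -> bucket 1
686 -> bucket 10
900 -> bucket 3
518 -> bucket 11
380 -> bucket 3 (collision)
159 -> bucket 3 (collision)
988 -> bucket 0
519 -> bucket 12
171 -> bucket 2 (collision)
Final buckets:
0: 988
1: 92
2: 158 -> 171
3: 900 -> 380 -> 159
4: ∅
5: ∅
6: ∅
7: 501
8: ∅
9: ∅
10: 686
11: 518
12: 519

1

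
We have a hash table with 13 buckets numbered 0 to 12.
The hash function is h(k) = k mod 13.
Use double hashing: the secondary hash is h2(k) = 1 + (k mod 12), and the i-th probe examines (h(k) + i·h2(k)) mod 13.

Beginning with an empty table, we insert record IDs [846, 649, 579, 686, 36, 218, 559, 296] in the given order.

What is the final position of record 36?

11

Insert 846: h=1, slot 1 empty -> index 1.
Insert 649: h=12, slot 12 empty -> index 12.
Insert 579: h=7, slot 7 empty -> index 7.
Insert 686: h=10, slot 10 empty -> index 10.
Insert 36: h=10, h2=1, slot 10 occupied -> index 11.
Insert 218: h=10, h2=3, slot 10 occupied -> index 0.
Insert 559: h=0, h2=8, slot 0 occupied -> index 8.
Insert 296: h=10, h2=9, slot 10 occupied -> index 6.
Table: [218, 846, ∅, ∅, ∅, ∅, 296, 579, 559, ∅, 686, 36, 649]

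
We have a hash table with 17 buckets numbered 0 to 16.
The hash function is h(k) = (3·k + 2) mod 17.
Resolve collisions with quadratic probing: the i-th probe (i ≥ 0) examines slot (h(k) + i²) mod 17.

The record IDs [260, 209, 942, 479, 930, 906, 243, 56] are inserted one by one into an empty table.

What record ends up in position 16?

243

260 hashes to 0; slot 0 is free => place at 0.
209 hashes to 0; 0 taken => place at 1.
942 hashes to 6; slot 6 is free => place at 6.
479 hashes to 11; slot 11 is free => place at 11.
930 hashes to 4; slot 4 is free => place at 4.
906 hashes to 0; 0,1,4 taken => place at 9.
243 hashes to 0; 0,1,4,9 taken => place at 16.
56 hashes to 0; 0,1,4,9,16 taken => place at 8.
Table: [260, 209, ., ., 930, ., 942, ., 56, 906, ., 479, ., ., ., ., 243]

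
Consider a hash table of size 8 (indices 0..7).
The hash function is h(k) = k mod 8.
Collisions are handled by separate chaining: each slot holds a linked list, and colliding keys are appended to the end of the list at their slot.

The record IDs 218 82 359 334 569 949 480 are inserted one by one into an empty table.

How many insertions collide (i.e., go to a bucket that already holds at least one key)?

1

218 -> bucket 2
82 -> bucket 2 (collision)
359 -> bucket 7
334 -> bucket 6
569 -> bucket 1
949 -> bucket 5
480 -> bucket 0
Final buckets:
0: 480
1: 569
2: 218 -> 82
3: -
4: -
5: 949
6: 334
7: 359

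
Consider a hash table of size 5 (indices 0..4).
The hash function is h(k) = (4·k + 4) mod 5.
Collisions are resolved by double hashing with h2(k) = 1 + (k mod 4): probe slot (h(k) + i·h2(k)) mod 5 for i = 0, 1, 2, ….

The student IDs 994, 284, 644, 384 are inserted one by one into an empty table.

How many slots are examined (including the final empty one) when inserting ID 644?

994 hashes to 0; slot 0 is free -> place at 0.
284 hashes to 0, h2=1; 0 taken -> place at 1.
644 hashes to 0, h2=1; 0,1 taken -> place at 2.
384 hashes to 0, h2=1; 0,1,2 taken -> place at 3.
Table: [994, 284, 644, 384, .]

3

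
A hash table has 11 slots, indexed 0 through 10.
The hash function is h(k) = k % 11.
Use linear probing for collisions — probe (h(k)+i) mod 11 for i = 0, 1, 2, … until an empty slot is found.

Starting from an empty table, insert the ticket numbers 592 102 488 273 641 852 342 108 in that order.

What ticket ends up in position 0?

Insert 592: h=9, slot 9 empty => index 9.
Insert 102: h=3, slot 3 empty => index 3.
Insert 488: h=4, slot 4 empty => index 4.
Insert 273: h=9, slot 9 occupied => index 10.
Insert 641: h=3, slots 3,4 occupied => index 5.
Insert 852: h=5, slot 5 occupied => index 6.
Insert 342: h=1, slot 1 empty => index 1.
Insert 108: h=9, slots 9,10 occupied => index 0.
Table: [108, 342, ∅, 102, 488, 641, 852, ∅, ∅, 592, 273]

108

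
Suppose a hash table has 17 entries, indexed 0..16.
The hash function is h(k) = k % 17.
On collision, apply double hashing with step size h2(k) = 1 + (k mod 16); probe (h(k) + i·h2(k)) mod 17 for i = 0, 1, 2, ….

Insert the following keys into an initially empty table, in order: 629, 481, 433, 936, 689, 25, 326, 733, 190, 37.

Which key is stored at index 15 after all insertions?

629: h=0 => slot 0
481: h=5 => slot 5
433: h=8 => slot 8
936: h=1 => slot 1
689: h=9 => slot 9
25: h=8, h2=10, probe 8,1,11 => slot 11
326: h=3 => slot 3
733: h=2 => slot 2
190: h=3, h2=15, probe 3,1,16 => slot 16
37: h=3, h2=6, probe 3,9,15 => slot 15
Table: [629, 936, 733, 326, _, 481, _, _, 433, 689, _, 25, _, _, _, 37, 190]

37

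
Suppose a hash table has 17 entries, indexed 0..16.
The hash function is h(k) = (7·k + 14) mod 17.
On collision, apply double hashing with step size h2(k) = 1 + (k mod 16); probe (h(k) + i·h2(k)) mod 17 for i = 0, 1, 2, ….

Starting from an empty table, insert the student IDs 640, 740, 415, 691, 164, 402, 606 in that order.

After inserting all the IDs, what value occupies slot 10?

691

640: h=6 => slot 6
740: h=9 => slot 9
415: h=12 => slot 12
691: h=6, h2=4, probe 6,10 => slot 10
164: h=6, h2=5, probe 6,11 => slot 11
402: h=6, h2=3, probe 6,9,12,15 => slot 15
606: h=6, h2=15, probe 6,4 => slot 4
Table: [-, -, -, -, 606, -, 640, -, -, 740, 691, 164, 415, -, -, 402, -]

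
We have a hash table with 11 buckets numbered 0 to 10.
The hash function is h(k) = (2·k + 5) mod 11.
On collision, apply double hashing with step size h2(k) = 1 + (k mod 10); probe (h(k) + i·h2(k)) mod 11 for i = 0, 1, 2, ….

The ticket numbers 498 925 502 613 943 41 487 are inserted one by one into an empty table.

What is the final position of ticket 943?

3

Insert 498: h=0, slot 0 empty → index 0.
Insert 925: h=7, slot 7 empty → index 7.
Insert 502: h=8, slot 8 empty → index 8.
Insert 613: h=10, slot 10 empty → index 10.
Insert 943: h=10, h2=4, slot 10 occupied → index 3.
Insert 41: h=10, h2=2, slot 10 occupied → index 1.
Insert 487: h=0, h2=8, slots 0,8 occupied → index 5.
Table: [498, 41, -, 943, -, 487, -, 925, 502, -, 613]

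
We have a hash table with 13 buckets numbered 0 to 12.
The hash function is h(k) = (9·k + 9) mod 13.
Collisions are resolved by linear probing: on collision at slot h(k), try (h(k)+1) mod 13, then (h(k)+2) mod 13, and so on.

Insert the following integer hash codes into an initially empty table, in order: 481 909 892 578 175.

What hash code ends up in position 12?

175

481: h=9 => slot 9
909: h=0 => slot 0
892: h=3 => slot 3
578: h=11 => slot 11
175: h=11, probe 11,12 => slot 12
Table: [909, _, _, 892, _, _, _, _, _, 481, _, 578, 175]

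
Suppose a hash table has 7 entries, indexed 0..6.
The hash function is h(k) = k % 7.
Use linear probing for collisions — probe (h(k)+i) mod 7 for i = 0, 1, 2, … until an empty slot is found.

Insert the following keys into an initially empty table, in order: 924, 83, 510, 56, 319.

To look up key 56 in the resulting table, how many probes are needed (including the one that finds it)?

3

924 hashes to 0; slot 0 is free → place at 0.
83 hashes to 6; slot 6 is free → place at 6.
510 hashes to 6; 6,0 taken → place at 1.
56 hashes to 0; 0,1 taken → place at 2.
319 hashes to 4; slot 4 is free → place at 4.
Table: [924, 510, 56, _, 319, _, 83]
Lookup 56: h=0, probe 0,1,2 → found at 2.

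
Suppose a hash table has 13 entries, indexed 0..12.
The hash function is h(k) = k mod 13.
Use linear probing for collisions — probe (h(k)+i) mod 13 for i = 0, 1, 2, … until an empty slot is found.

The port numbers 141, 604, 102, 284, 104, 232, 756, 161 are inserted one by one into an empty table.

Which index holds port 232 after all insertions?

2

Insert 141: h=11, slot 11 empty → index 11.
Insert 604: h=6, slot 6 empty → index 6.
Insert 102: h=11, slot 11 occupied → index 12.
Insert 284: h=11, slots 11,12 occupied → index 0.
Insert 104: h=0, slot 0 occupied → index 1.
Insert 232: h=11, slots 11,12,0,1 occupied → index 2.
Insert 756: h=2, slot 2 occupied → index 3.
Insert 161: h=5, slot 5 empty → index 5.
Table: [284, 104, 232, 756, _, 161, 604, _, _, _, _, 141, 102]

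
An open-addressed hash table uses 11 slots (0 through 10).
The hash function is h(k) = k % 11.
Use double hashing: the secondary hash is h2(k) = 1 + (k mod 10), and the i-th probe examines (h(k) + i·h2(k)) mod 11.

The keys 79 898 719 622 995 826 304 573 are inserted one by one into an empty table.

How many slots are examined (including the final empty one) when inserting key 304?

79: h=2 -> slot 2
898: h=7 -> slot 7
719: h=4 -> slot 4
622: h=6 -> slot 6
995: h=5 -> slot 5
826: h=1 -> slot 1
304: h=7, h2=5, probe 7,1,6,0 -> slot 0
573: h=1, h2=4, probe 1,5,9 -> slot 9
Table: [304, 826, 79, —, 719, 995, 622, 898, —, 573, —]

4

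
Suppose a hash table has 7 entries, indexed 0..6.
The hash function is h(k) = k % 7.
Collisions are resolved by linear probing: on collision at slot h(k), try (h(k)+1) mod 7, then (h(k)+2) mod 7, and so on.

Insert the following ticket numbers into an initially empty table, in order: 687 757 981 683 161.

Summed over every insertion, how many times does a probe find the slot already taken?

3

Insert 687: h=1, slot 1 empty -> index 1.
Insert 757: h=1, slot 1 occupied -> index 2.
Insert 981: h=1, slots 1,2 occupied -> index 3.
Insert 683: h=4, slot 4 empty -> index 4.
Insert 161: h=0, slot 0 empty -> index 0.
Table: [161, 687, 757, 981, 683, _, _]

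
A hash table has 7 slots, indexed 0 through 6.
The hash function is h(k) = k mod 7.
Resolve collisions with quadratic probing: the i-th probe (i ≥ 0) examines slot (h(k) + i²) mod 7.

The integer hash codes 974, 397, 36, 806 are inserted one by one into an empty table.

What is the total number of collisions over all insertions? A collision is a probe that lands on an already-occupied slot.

4

Insert 974: h=1, slot 1 empty -> index 1.
Insert 397: h=5, slot 5 empty -> index 5.
Insert 36: h=1, slot 1 occupied -> index 2.
Insert 806: h=1, slots 1,2,5 occupied -> index 3.
Table: [., 974, 36, 806, ., 397, .]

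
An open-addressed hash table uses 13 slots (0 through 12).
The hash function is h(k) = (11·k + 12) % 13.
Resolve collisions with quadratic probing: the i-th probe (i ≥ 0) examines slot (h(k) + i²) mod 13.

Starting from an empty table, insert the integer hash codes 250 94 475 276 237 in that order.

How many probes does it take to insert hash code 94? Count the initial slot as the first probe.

250 hashes to 6; slot 6 is free => place at 6.
94 hashes to 6; 6 taken => place at 7.
475 hashes to 11; slot 11 is free => place at 11.
276 hashes to 6; 6,7 taken => place at 10.
237 hashes to 6; 6,7,10 taken => place at 2.
Table: [-, -, 237, -, -, -, 250, 94, -, -, 276, 475, -]

2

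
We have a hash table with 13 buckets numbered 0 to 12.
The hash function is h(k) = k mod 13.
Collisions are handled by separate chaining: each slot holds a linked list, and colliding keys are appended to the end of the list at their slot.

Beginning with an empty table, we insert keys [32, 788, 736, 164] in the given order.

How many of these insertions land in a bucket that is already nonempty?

Insert 32: h=6, bucket 6 empty → new chain.
Insert 788: h=8, bucket 8 empty → new chain.
Insert 736: h=8, bucket 8 nonempty → append to chain.
Insert 164: h=8, bucket 8 nonempty → append to chain.
Final buckets:
0: ∅
1: ∅
2: ∅
3: ∅
4: ∅
5: ∅
6: 32
7: ∅
8: 788 -> 736 -> 164
9: ∅
10: ∅
11: ∅
12: ∅

2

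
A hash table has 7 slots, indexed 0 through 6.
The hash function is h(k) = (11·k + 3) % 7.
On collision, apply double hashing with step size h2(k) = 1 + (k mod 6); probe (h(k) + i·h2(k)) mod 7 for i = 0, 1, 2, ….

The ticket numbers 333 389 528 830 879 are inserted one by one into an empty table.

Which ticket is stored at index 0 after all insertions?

830

333 hashes to 5; slot 5 is free -> place at 5.
389 hashes to 5, h2=6; 5 taken -> place at 4.
528 hashes to 1; slot 1 is free -> place at 1.
830 hashes to 5, h2=3; 5,1,4 taken -> place at 0.
879 hashes to 5, h2=4; 5 taken -> place at 2.
Table: [830, 528, 879, _, 389, 333, _]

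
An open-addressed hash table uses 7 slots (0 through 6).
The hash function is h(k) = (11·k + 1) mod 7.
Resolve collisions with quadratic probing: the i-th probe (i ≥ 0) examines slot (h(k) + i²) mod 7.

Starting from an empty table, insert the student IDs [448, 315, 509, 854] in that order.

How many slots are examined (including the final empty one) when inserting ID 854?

Insert 448: h=1, slot 1 empty -> index 1.
Insert 315: h=1, slot 1 occupied -> index 2.
Insert 509: h=0, slot 0 empty -> index 0.
Insert 854: h=1, slots 1,2 occupied -> index 5.
Table: [509, 448, 315, —, —, 854, —]

3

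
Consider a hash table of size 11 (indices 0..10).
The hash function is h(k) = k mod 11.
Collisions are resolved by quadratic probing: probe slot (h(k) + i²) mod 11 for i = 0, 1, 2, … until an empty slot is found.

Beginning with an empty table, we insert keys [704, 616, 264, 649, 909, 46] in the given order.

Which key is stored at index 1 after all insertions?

616

704: h=0 => slot 0
616: h=0, probe 0,1 => slot 1
264: h=0, probe 0,1,4 => slot 4
649: h=0, probe 0,1,4,9 => slot 9
909: h=7 => slot 7
46: h=2 => slot 2
Table: [704, 616, 46, ∅, 264, ∅, ∅, 909, ∅, 649, ∅]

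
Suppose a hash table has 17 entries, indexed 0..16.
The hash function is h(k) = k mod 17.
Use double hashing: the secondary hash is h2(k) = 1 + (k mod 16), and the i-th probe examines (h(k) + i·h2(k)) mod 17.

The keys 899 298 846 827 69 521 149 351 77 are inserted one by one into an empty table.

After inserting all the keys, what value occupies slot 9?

Insert 899: h=15, slot 15 empty -> index 15.
Insert 298: h=9, slot 9 empty -> index 9.
Insert 846: h=13, slot 13 empty -> index 13.
Insert 827: h=11, slot 11 empty -> index 11.
Insert 69: h=1, slot 1 empty -> index 1.
Insert 521: h=11, h2=10, slot 11 occupied -> index 4.
Insert 149: h=13, h2=6, slot 13 occupied -> index 2.
Insert 351: h=11, h2=16, slot 11 occupied -> index 10.
Insert 77: h=9, h2=14, slot 9 occupied -> index 6.
Table: [-, 69, 149, -, 521, -, 77, -, -, 298, 351, 827, -, 846, -, 899, -]

298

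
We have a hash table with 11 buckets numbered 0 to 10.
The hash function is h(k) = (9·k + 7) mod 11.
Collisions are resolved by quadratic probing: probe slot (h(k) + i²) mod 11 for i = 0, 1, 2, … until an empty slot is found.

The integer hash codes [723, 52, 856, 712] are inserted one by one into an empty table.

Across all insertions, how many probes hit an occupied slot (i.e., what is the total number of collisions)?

3

723: h=2 → slot 2
52: h=2, probe 2,3 → slot 3
856: h=0 → slot 0
712: h=2, probe 2,3,6 → slot 6
Table: [856, —, 723, 52, —, —, 712, —, —, —, —]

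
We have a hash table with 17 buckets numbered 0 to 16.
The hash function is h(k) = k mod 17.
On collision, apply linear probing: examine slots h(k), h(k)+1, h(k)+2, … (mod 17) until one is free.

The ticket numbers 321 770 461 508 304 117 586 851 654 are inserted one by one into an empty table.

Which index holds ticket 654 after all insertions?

321: h=15 => slot 15
770: h=5 => slot 5
461: h=2 => slot 2
508: h=15, probe 15,16 => slot 16
304: h=15, probe 15,16,0 => slot 0
117: h=15, probe 15,16,0,1 => slot 1
586: h=8 => slot 8
851: h=1, probe 1,2,3 => slot 3
654: h=8, probe 8,9 => slot 9
Table: [304, 117, 461, 851, _, 770, _, _, 586, 654, _, _, _, _, _, 321, 508]

9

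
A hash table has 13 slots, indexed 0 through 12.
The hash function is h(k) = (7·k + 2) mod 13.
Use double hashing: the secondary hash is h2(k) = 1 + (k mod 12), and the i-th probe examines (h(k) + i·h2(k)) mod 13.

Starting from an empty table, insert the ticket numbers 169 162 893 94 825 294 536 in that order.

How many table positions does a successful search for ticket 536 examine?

4

Insert 169: h=2, slot 2 empty → index 2.
Insert 162: h=5, slot 5 empty → index 5.
Insert 893: h=0, slot 0 empty → index 0.
Insert 94: h=10, slot 10 empty → index 10.
Insert 825: h=5, h2=10, slots 5,2 occupied → index 12.
Insert 294: h=6, slot 6 empty → index 6.
Insert 536: h=10, h2=9, slots 10,6,2 occupied → index 11.
Table: [893, _, 169, _, _, 162, 294, _, _, _, 94, 536, 825]
Lookup 536: h=10, h2=9, probe 10,6,2,11 → found at 11.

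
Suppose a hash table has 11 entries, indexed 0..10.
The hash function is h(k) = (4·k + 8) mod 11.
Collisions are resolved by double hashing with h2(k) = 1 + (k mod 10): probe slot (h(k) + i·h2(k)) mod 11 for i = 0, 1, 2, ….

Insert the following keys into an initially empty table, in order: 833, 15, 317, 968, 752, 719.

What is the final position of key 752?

833: h=7 → slot 7
15: h=2 → slot 2
317: h=0 → slot 0
968: h=8 → slot 8
752: h=2, h2=3, probe 2,5 → slot 5
719: h=2, h2=10, probe 2,1 → slot 1
Table: [317, 719, 15, ., ., 752, ., 833, 968, ., .]

5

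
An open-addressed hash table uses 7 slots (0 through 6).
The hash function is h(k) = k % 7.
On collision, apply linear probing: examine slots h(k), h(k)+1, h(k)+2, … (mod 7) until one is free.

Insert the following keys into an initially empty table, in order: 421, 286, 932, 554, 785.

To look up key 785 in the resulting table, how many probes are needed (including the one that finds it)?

421 hashes to 1; slot 1 is free → place at 1.
286 hashes to 6; slot 6 is free → place at 6.
932 hashes to 1; 1 taken → place at 2.
554 hashes to 1; 1,2 taken → place at 3.
785 hashes to 1; 1,2,3 taken → place at 4.
Table: [-, 421, 932, 554, 785, -, 286]
Lookup 785: h=1, probe 1,2,3,4 → found at 4.

4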